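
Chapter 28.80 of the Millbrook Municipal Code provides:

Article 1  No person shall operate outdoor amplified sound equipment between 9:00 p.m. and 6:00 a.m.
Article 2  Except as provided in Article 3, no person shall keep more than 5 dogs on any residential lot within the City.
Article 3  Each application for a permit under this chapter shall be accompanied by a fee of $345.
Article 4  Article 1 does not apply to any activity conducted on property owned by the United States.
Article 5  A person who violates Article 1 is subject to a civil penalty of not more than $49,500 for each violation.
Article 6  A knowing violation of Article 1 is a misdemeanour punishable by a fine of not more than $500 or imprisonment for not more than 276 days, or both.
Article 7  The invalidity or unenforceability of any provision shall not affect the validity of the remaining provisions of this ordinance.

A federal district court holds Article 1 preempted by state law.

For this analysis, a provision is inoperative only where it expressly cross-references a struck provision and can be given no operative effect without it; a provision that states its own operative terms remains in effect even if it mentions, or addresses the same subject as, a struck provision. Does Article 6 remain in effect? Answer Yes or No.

Article 1 is struck. The only function of Article 4 is the public-property exemption from Article 1, so it cannot stand once Article 1 is removed. The only function of Article 5 is the civil penalty for violating Article 1, so it cannot stand once Article 1 is removed. Article 6 operates only by reference to Article 1, so it falls with Article 1. Under the severability clause in Article 7, the remaining provisions continue in force. The provisions still in force are Article 2, Article 3, and Article 7. Article 6 is among the inoperative provisions, so the answer is no.

No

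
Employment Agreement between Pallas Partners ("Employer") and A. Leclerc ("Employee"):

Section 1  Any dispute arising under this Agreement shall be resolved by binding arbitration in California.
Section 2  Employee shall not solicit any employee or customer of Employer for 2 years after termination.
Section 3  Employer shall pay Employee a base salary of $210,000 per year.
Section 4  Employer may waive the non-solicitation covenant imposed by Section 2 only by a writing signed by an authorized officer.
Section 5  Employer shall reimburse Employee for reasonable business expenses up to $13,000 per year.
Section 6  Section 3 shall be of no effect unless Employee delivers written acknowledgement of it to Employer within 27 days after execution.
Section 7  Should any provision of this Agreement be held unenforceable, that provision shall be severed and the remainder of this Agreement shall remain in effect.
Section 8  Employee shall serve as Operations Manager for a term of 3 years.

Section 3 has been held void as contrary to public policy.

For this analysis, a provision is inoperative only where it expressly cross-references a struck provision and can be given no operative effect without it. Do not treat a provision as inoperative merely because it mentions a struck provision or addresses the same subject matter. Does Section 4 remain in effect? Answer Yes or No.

Section 3 is struck. Section 6 operates only by reference to Section 3, so it falls with Section 3. Section 7 is a severability clause and preserves every provision that can still be given independent effect. That leaves Section 1, Section 2, Section 4, Section 5, Section 7, and Section 8 in effect. Section 4 is among the surviving provisions, so the answer is yes.

Yes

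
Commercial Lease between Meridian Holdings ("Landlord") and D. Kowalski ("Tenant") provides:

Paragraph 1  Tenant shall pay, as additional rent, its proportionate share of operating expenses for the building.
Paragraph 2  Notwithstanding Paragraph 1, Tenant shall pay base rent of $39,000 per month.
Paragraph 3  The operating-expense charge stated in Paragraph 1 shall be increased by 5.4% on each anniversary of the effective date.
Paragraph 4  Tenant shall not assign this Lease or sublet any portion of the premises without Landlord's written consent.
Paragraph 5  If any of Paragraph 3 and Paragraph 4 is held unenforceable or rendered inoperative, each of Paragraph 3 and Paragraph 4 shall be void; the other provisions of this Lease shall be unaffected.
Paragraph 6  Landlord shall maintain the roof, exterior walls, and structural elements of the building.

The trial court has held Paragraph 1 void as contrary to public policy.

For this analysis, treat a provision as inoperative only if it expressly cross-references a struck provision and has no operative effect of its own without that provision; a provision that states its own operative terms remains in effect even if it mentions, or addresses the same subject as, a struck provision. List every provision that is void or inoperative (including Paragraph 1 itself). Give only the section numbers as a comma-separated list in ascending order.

Paragraph 1 is struck. Paragraph 3 operates only by reference to Paragraph 1, so it falls with Paragraph 1. Although Paragraph 2 refers to Paragraph 1, its operative terms do not depend on Paragraph 1, so it remains in effect. Paragraph 5 declares Paragraph 3 and Paragraph 4 mutually dependent; since one of them has fallen, all of them are of no effect. That brings down Paragraph 4 as well. The remainder continues in force under Paragraph 5. Paragraph 2, Paragraph 5, and Paragraph 6 remain in effect.

1, 3, 4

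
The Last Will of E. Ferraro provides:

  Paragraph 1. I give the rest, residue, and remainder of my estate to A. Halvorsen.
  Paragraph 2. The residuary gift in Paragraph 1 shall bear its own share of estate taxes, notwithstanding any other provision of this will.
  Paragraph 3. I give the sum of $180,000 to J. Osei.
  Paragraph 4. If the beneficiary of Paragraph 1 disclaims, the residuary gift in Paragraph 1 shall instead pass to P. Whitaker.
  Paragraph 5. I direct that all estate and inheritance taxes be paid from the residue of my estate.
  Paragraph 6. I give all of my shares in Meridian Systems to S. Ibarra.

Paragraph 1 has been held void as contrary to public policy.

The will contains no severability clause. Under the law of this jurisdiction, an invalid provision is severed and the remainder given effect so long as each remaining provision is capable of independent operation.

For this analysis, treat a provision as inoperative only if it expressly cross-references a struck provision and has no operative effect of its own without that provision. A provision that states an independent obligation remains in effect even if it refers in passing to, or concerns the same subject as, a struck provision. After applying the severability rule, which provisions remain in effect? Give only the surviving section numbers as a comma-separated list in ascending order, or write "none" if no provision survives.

3, 5, 6

Paragraph 1 is struck. Paragraph 2 merely fixes the tax charge on Paragraph 1; with Paragraph 1 gone it has nothing to operate on and falls away. Paragraph 4 operates only by reference to Paragraph 1, so it falls with Paragraph 1. With no severability clause, the stated default rule severs what cannot stand and enforces each remaining provision that can operate on its own. That leaves Paragraph 3, Paragraph 5, and Paragraph 6 in effect.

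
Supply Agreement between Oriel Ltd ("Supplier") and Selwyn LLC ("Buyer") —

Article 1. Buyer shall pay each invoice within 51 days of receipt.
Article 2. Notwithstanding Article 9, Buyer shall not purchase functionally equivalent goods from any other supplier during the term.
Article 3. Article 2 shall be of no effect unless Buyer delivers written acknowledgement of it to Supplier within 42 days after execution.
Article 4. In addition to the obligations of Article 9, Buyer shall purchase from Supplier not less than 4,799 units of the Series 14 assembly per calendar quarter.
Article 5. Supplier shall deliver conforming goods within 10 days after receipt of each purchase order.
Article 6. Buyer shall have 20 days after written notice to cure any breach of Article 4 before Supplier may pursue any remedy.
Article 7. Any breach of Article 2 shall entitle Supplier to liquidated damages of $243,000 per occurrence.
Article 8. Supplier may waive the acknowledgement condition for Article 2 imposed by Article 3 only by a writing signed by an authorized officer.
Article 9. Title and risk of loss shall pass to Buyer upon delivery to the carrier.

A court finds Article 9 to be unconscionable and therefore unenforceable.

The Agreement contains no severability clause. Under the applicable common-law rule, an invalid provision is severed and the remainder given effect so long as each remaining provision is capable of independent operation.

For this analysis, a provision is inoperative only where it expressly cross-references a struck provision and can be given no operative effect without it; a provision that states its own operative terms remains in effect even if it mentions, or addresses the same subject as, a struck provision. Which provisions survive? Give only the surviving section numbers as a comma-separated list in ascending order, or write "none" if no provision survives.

Article 9 is struck. Although Article 4 refers to Article 9, its operative terms do not depend on Article 9, so it remains in effect. Although Article 2 refers to Article 9, its operative terms do not depend on Article 9, so it remains in effect. Nothing else in the Agreement is defined by reference to Article 9. Under the stated default rule, only provisions that cannot operate independently fall away; the rest are enforced. Article 1, Article 2, Article 3, Article 4, Article 5, Article 6, Article 7, and Article 8 remain in effect.

1, 2, 3, 4, 5, 6, 7, 8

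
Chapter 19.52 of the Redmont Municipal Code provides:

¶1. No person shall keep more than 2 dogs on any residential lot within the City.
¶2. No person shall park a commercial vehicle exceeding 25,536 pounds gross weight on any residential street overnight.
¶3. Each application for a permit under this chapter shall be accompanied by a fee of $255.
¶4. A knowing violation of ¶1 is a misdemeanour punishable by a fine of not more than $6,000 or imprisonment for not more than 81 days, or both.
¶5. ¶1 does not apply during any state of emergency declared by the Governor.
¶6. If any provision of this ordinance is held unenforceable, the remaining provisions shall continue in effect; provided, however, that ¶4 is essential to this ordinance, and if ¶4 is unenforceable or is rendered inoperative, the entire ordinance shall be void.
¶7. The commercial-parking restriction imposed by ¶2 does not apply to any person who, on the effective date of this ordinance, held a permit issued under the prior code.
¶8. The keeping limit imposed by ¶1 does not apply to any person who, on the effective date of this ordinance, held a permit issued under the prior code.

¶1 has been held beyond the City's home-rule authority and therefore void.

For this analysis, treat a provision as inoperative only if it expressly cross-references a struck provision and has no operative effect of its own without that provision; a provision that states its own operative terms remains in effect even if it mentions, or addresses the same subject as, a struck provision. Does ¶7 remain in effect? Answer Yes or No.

No

¶1 is struck. ¶4 has no operative effect of its own apart from ¶1 and is therefore inoperative. ¶5 merely fixes the emergency suspension of ¶1; with ¶1 gone it has nothing to operate on and falls away. ¶8 operates only by reference to ¶1, so it falls with ¶1. ¶6 makes ¶4 an essential term, and ¶4 has been rendered inoperative by the cascade; under ¶6, the entire ordinance is therefore void. No provision of the ordinance survives. ¶7 is among the inoperative provisions, so the answer is no.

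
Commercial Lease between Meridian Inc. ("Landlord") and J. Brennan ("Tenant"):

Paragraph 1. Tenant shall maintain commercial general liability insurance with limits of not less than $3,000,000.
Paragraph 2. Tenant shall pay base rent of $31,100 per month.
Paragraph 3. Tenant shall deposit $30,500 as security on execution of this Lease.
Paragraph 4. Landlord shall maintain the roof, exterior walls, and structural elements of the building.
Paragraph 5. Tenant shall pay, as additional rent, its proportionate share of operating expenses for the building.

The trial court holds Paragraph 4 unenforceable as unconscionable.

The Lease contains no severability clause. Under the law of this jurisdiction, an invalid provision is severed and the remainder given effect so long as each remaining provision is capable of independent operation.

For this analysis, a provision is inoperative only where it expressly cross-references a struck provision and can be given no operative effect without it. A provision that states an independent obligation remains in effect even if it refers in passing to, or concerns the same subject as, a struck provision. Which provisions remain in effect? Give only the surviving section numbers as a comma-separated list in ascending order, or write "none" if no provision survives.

1, 2, 3, 5

Paragraph 4 is struck. No other provision's operative terms depend on Paragraph 4. Under the stated default rule, only provisions that cannot operate independently fall away; the rest are enforced. That leaves Paragraph 1, Paragraph 2, Paragraph 3, and Paragraph 5 in effect.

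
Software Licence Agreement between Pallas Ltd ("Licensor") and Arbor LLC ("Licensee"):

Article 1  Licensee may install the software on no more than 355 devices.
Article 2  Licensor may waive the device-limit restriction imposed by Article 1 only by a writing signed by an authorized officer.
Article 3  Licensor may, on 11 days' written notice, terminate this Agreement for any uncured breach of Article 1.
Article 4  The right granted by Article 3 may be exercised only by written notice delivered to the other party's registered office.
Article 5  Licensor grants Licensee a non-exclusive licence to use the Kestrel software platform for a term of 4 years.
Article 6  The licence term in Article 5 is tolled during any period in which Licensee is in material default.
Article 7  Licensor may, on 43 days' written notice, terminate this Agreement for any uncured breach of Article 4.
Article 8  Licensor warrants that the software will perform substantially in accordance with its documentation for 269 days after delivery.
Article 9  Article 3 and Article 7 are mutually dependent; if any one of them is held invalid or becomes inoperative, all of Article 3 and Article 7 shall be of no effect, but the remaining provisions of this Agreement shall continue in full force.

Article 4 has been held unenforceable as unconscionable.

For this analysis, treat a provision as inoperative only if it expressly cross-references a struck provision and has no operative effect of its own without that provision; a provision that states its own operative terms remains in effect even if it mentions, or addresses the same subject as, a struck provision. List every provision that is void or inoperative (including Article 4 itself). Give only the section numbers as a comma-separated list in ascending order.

3, 4, 7

Article 4 is struck. The only function of Article 7 is the termination right for breach of Article 4, so it cannot stand once Article 4 is removed. Article 9 declares Article 3 and Article 7 mutually dependent; since one of them has fallen, all of them are of no effect. That brings down Article 3 as well. The remainder continues in force under Article 9. The provisions still in force are Article 1, Article 2, Article 5, Article 6, Article 8, and Article 9.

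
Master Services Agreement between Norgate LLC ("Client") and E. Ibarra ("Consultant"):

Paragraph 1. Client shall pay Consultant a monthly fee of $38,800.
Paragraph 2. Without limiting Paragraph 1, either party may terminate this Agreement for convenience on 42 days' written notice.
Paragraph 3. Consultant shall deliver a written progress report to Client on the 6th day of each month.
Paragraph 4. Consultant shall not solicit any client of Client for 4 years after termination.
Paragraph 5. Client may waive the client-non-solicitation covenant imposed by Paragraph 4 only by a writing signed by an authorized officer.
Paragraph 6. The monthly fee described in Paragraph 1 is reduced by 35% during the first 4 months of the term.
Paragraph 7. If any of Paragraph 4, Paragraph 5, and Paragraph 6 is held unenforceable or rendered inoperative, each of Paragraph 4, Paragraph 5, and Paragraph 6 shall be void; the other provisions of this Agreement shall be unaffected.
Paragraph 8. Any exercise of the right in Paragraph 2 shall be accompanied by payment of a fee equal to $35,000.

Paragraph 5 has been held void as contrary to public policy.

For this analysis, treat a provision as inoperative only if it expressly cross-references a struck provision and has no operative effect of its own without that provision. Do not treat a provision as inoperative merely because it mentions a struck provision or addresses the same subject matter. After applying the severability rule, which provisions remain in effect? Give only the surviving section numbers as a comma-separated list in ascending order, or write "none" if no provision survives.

Paragraph 5 is struck. No other provision's operative terms depend on Paragraph 5. Paragraph 7 declares Paragraph 4, Paragraph 5, and Paragraph 6 mutually dependent; since one of them has fallen, all of them are of no effect. That brings down Paragraph 4 and Paragraph 6 as well. The remainder continues in force under Paragraph 7. The provisions still in force are Paragraph 1, Paragraph 2, Paragraph 3, Paragraph 7, and Paragraph 8.

1, 2, 3, 7, 8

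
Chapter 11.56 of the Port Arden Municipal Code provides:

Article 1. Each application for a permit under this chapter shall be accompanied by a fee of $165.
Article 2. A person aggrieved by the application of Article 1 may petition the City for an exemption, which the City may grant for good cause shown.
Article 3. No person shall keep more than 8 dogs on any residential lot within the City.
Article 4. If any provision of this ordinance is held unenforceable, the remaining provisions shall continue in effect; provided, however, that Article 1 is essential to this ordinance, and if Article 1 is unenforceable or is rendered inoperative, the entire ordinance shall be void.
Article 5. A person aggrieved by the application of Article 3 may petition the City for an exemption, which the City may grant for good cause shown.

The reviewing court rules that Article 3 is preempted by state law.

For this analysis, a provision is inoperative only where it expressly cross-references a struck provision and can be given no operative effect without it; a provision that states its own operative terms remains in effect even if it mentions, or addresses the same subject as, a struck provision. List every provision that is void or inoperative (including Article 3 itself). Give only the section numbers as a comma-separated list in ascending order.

3, 5

Article 3 is struck. Article 5 operates only by reference to Article 3, so it falls with Article 3. Article 4 makes Article 1 an essential term, but Article 1 is unaffected, so the severability proviso in Article 4 preserves the remaining provisions. Article 1, Article 2, and Article 4 remain in effect.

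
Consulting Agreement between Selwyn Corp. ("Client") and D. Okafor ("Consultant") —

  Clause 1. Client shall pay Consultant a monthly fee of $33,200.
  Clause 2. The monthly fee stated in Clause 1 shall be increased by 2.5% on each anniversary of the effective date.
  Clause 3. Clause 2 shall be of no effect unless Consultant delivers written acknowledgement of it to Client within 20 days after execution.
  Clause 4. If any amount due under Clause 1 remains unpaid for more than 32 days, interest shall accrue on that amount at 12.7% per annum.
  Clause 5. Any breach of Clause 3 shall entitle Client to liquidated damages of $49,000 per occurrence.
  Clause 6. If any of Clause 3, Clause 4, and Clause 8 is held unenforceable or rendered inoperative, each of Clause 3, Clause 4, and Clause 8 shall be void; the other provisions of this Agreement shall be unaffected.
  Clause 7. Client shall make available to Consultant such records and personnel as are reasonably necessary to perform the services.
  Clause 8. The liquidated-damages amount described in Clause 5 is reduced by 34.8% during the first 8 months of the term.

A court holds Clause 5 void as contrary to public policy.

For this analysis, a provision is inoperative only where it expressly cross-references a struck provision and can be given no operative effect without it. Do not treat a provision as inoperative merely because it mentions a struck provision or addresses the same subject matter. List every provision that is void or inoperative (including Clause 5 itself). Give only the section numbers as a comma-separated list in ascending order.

3, 4, 5, 8

Clause 5 is struck. Clause 8 has no operative effect of its own apart from Clause 5 and is therefore inoperative. Clause 6 declares Clause 3, Clause 4, and Clause 8 mutually dependent; since one of them has fallen, all of them are of no effect. That brings down Clause 3 and Clause 4 as well. The remainder continues in force under Clause 6. Clause 1, Clause 2, Clause 6, and Clause 7 remain in effect.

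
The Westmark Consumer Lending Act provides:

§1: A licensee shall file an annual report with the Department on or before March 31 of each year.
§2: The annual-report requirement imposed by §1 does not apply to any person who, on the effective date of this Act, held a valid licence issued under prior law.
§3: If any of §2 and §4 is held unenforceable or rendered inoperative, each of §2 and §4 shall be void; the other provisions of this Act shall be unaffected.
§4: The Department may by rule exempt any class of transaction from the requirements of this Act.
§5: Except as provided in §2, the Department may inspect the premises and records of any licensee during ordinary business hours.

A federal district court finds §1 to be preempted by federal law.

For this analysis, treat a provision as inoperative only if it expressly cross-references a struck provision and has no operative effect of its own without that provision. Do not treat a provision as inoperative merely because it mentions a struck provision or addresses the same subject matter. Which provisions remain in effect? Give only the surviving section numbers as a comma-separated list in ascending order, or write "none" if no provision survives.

3, 5

§1 is struck. §2 has no operative effect of its own apart from §1 and is therefore inoperative. §5 mentions §2 but its own obligation stands independently of §2, so §5 is not affected. §3 declares §2 and §4 mutually dependent; since one of them has fallen, all of them are of no effect. That brings down §4 as well. The remainder continues in force under §3. §3 and §5 remain in effect.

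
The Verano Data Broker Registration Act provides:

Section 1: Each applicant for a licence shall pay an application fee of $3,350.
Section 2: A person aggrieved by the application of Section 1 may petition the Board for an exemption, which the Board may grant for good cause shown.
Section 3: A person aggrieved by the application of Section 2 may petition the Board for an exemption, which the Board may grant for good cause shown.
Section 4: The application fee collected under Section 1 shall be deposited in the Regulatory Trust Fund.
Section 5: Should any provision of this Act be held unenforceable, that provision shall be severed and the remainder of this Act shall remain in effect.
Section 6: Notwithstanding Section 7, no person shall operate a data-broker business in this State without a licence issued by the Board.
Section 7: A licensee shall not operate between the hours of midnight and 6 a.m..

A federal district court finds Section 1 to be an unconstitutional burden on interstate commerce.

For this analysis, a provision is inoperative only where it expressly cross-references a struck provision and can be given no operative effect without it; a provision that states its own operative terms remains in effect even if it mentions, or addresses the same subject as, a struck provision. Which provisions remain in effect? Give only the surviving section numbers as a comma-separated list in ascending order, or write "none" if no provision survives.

Section 1 is struck. Section 2 merely fixes the exemption procedure for Section 1; with Section 1 gone it has nothing to operate on and falls away. Section 4 has no operative effect of its own apart from Section 1 and is therefore inoperative. The only function of Section 3 is the exemption procedure for Section 2, so it cannot stand once Section 2 is removed. Section 5 is a severability clause and preserves every provision that can still be given independent effect. That leaves Section 5, Section 6, and Section 7 in effect.

5, 6, 7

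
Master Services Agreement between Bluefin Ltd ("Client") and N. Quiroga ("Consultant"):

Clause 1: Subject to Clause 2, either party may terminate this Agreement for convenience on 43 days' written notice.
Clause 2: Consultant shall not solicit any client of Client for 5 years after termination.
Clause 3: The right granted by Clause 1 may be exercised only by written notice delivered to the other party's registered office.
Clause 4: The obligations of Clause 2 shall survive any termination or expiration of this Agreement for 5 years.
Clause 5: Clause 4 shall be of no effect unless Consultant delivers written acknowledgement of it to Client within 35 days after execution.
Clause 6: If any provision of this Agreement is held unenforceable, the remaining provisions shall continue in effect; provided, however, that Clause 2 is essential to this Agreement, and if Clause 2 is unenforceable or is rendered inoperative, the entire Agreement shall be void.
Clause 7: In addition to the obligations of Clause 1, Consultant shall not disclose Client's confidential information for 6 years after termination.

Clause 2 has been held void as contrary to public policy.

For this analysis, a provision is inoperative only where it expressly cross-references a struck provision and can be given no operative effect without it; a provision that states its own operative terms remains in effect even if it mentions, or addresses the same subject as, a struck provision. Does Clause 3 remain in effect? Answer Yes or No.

Clause 2 is struck. Clause 4 has no operative effect of its own apart from Clause 2 and is therefore inoperative. Clause 5 operates only by reference to Clause 4, so it falls with Clause 4. Clause 6 makes Clause 2 an essential term, and Clause 2 is the provision held invalid; under Clause 6, the entire Agreement is therefore void. No provision of the Agreement survives. Clause 3 is among the inoperative provisions, so the answer is no.

No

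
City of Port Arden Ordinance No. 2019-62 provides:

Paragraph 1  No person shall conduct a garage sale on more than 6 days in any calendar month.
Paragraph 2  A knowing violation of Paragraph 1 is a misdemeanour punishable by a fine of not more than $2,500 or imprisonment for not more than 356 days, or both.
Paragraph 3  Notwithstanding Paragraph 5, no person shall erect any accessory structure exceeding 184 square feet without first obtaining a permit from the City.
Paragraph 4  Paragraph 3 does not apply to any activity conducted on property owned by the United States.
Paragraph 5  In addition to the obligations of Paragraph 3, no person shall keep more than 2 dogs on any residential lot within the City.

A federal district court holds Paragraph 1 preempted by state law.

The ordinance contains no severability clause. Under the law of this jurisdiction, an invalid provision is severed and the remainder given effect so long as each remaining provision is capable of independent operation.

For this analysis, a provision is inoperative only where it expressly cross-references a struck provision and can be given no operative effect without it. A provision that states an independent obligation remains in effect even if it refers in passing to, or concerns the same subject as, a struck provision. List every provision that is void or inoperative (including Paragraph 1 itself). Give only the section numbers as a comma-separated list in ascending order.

Paragraph 1 is struck. Paragraph 2 merely fixes the criminal penalty for violating Paragraph 1; with Paragraph 1 gone it has nothing to operate on and falls away. Under the stated default rule, only provisions that cannot operate independently fall away; the rest are enforced. Paragraph 3, Paragraph 4, and Paragraph 5 remain in effect.

1, 2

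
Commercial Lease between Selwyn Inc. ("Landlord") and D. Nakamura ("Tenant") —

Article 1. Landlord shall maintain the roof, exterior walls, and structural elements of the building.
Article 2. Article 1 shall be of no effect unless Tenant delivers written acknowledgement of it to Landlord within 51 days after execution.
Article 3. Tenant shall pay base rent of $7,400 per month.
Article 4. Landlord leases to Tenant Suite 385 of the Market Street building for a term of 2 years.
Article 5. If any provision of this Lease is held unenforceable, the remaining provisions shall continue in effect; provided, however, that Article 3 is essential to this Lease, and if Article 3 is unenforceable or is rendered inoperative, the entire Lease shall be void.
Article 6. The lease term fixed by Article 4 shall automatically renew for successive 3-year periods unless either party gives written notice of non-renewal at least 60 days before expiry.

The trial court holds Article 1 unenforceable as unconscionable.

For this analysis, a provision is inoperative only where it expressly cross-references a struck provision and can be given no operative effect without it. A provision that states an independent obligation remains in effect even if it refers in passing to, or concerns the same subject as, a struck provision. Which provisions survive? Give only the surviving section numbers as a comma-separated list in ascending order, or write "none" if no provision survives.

3, 4, 5, 6

Article 1 is struck. Article 2 has no operative effect of its own apart from Article 1 and is therefore inoperative. Article 5 makes Article 3 an essential term, but Article 3 is unaffected, so the severability proviso in Article 5 preserves the remaining provisions. Article 3, Article 4, Article 5, and Article 6 remain in effect.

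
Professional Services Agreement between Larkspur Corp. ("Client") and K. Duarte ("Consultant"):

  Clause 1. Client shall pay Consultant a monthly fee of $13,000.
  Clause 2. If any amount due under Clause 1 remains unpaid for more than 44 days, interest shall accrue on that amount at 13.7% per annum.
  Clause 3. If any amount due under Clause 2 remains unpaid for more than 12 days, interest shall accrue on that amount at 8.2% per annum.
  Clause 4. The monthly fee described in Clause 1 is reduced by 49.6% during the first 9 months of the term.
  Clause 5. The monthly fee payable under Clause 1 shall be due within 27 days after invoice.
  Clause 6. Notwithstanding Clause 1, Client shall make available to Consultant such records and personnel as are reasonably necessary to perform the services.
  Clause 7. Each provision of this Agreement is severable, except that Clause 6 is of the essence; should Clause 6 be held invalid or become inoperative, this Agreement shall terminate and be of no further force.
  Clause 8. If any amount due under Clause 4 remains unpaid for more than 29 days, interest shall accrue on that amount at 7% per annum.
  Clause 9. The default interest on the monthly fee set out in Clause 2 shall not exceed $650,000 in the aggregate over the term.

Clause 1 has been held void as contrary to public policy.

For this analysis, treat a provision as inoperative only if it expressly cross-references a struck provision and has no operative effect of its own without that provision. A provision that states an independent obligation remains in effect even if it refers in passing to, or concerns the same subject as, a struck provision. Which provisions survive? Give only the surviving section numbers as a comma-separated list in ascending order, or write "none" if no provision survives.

Clause 1 is struck. Clause 2 operates only by reference to Clause 1, so it falls with Clause 1. Clause 4 has no operative effect of its own apart from Clause 1 and is therefore inoperative. The whole of Clause 5 is the payment deadline for the monthly fee, defined by reference to Clause 1, so Clause 5 cannot stand once Clause 1 is removed. Clause 3 operates only by reference to Clause 2, so it falls with Clause 2. Clause 8 operates only by reference to Clause 4, so it falls with Clause 4. Clause 9 has no operative effect of its own apart from Clause 2 and is therefore inoperative. Clause 6 mentions Clause 1 but its own obligation stands independently of Clause 1, so Clause 6 is not affected. Clause 7 makes Clause 6 an essential term, but Clause 6 is unaffected, so the severability proviso in Clause 7 preserves the remaining provisions. The provisions still in force are Clause 6 and Clause 7.

6, 7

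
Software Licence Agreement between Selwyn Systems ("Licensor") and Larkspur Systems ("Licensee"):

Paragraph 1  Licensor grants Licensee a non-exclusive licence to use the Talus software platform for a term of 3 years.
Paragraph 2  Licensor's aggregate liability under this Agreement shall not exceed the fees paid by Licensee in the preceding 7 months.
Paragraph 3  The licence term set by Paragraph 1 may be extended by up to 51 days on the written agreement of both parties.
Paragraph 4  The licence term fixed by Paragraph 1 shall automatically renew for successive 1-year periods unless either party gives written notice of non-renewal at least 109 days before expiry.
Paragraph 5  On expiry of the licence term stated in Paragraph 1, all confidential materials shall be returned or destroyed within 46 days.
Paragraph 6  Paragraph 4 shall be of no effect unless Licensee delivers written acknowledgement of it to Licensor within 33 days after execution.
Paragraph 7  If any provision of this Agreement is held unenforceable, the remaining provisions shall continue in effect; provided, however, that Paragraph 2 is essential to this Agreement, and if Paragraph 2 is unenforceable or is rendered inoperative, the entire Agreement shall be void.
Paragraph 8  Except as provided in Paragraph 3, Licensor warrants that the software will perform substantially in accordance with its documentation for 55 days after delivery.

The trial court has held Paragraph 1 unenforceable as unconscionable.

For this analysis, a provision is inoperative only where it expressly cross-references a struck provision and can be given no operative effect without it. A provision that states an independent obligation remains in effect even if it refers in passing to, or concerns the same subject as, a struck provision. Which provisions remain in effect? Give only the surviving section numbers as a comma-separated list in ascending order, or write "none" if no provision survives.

2, 7, 8

Paragraph 1 is struck. Paragraph 3 does nothing except set the extension of the licence term by reference to Paragraph 1; with Paragraph 1 gone it has no independent effect and is inoperative. The whole of Paragraph 4 is the renewal of the licence term, defined by reference to Paragraph 1, so Paragraph 4 cannot stand once Paragraph 1 is removed. Paragraph 5 has no operative effect of its own apart from Paragraph 1 and is therefore inoperative. Paragraph 6 operates only by reference to Paragraph 4, so it falls with Paragraph 4. Paragraph 8 mentions Paragraph 3 but its own obligation stands independently of Paragraph 3, so Paragraph 8 is not affected. Paragraph 7 makes Paragraph 2 an essential term, but Paragraph 2 is unaffected, so the severability proviso in Paragraph 7 preserves the remaining provisions. Paragraph 2, Paragraph 7, and Paragraph 8 remain in effect.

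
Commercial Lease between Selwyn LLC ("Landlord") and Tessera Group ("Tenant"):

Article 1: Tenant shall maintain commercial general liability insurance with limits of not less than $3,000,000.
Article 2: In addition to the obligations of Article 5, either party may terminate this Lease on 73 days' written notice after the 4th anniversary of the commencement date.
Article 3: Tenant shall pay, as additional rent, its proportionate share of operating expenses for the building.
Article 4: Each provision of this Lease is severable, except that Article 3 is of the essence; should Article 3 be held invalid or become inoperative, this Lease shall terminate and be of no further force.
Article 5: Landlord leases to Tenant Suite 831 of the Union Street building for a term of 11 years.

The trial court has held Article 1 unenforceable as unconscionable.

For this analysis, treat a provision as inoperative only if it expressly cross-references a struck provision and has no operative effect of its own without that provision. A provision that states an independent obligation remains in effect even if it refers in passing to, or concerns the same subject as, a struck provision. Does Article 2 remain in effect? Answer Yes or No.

Yes

Article 1 is struck. Nothing else in the Lease is defined by reference to Article 1. Article 4 makes Article 3 an essential term, but Article 3 is unaffected, so the severability proviso in Article 4 preserves the remaining provisions. The provisions still in force are Article 2, Article 3, Article 4, and Article 5. Article 2 is among the surviving provisions, so the answer is yes.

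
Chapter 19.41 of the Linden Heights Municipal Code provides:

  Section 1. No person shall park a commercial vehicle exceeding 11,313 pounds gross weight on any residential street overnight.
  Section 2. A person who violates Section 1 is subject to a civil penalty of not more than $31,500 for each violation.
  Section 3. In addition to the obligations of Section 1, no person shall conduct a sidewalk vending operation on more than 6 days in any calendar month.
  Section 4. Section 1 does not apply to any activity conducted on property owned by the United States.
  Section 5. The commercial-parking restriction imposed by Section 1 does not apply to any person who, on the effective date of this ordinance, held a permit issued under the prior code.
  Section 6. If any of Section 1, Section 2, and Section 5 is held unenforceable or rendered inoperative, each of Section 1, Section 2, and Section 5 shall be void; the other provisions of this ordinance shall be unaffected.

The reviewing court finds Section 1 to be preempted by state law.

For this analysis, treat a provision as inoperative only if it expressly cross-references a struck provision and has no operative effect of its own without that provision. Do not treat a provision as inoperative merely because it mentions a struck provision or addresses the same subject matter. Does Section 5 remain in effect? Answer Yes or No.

No

Section 1 is struck. Section 2 has no operative effect of its own apart from Section 1 and is therefore inoperative. Section 4 merely fixes the public-property exemption from Section 1; with Section 1 gone it has nothing to operate on and falls away. Section 5 operates only by reference to Section 1, so it falls with Section 1. Section 3 mentions Section 1 but its own obligation stands independently of Section 1, so Section 3 is not affected. Section 6 declares Section 1, Section 2, and Section 5 mutually dependent; since one of them has fallen, all of them are of no effect. The remainder continues in force under Section 6. That leaves Section 3 and Section 6 in effect. Section 5 is among the inoperative provisions, so the answer is no.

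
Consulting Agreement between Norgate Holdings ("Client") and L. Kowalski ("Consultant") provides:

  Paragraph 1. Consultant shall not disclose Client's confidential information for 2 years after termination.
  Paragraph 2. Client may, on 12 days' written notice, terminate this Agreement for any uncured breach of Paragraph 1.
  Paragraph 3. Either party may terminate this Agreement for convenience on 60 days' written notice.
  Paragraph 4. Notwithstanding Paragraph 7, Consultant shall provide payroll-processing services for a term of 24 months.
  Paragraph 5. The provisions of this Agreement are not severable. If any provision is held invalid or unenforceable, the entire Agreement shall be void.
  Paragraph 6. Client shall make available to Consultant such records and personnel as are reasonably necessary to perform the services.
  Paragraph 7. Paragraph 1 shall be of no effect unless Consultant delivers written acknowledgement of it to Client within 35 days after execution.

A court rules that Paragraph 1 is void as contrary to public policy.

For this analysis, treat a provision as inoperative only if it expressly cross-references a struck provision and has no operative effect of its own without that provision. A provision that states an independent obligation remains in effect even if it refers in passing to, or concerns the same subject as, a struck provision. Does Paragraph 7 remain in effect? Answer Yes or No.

Paragraph 1 is struck. Paragraph 2 has no operative effect of its own apart from Paragraph 1 and is therefore inoperative. Paragraph 7 merely fixes the acknowledgement condition for Paragraph 1; with Paragraph 1 gone it has nothing to operate on and falls away. Paragraph 5 provides that the Agreement is not severable, so the invalidity of any one provision voids the entire Agreement. No provision of the Agreement survives. Paragraph 7 is among the inoperative provisions, so the answer is no.

No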